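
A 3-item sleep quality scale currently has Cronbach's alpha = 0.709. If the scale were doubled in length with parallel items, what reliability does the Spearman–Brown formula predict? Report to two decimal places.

predicted reliability = 0.83

Length factor m = 2
α' = m·α / (1 + (m−1)·α)
   = 2 × 0.709 / (1 + (2 − 1) × 0.709)
   = 1.4180 / 1.7090 = 0.83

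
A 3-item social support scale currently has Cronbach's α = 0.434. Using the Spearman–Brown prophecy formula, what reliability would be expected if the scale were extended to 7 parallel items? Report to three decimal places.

predicted reliability = 0.641

Length factor m = 7/3 = 2.3333
α' = m·α / (1 + (m−1)·α)
   = 7/3 × 0.434 / (1 + (7/3 − 1) × 0.434)
   = 1.0127 / 1.5787 = 0.641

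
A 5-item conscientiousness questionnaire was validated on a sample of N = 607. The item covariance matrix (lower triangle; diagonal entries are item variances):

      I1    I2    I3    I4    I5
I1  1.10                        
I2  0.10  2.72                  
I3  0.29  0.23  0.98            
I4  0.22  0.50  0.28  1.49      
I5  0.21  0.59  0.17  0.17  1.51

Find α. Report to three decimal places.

Σσᵢ² = 1.10 + 2.72 + 0.98 + 1.49 + 1.51 = 7.80
Sum of the distinct covariances = 2.76
Var(T) = 7.80 + 2 × 2.76 = 13.32
α = (k/(k−1))·(1 − Σσᵢ²/Var(T)) = (5/4)·(1 − 7.80/13.32) = 0.518

α = 0.518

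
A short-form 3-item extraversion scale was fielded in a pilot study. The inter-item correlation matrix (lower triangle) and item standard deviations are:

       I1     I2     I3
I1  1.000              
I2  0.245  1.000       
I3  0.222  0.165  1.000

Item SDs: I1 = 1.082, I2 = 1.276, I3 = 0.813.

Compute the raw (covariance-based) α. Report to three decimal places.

Σσ²ᵢ = 1.082² + 1.276² + 0.813² = 3.4599
Covariances σ_ij = r_ij · s_i · s_j:
  σ(I1,I2) = 0.245 × 1.082 × 1.276 = 0.3383
  σ(I1,I3) = 0.222 × 1.082 × 0.813 = 0.1953
  σ(I2,I3) = 0.165 × 1.276 × 0.813 = 0.1712
σ²_T = Σσ²ᵢ + 2·Σσ_ij = 3.4599 + 2 × 0.7048 = 4.8695
α = (3/2)·(1 − 3.4599/4.8695) = 0.434

α = 0.434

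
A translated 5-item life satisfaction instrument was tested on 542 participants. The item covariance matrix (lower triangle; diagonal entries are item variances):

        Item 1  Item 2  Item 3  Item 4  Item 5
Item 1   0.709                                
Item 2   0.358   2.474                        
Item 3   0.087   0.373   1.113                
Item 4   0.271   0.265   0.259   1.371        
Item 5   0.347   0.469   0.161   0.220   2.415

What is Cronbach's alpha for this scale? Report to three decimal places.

Σσ²ᵢ = 0.709 + 2.474 + 1.113 + 1.371 + 2.415 = 8.082
Sum of off-diagonal covariances = 2.810
Var(T) = 8.082 + 2 × 2.810 = 13.702
α = (k/(k−1))·(1 − Σσ²ᵢ/Var(T)) = (5/4)·(1 − 8.082/13.702) = 0.513

α = 0.513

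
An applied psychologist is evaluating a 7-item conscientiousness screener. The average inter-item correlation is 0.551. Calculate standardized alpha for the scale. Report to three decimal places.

Standardized α = k·r̄ / (1 + (k−1)·r̄) = 7 × 0.551 / (1 + 6 × 0.551)
  = 3.8570 / 4.3060 = 0.896

standardized alpha = 0.896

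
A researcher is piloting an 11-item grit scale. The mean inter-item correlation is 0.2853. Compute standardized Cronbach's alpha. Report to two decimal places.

Standardized α = k·r̄ / (1 + (k−1)·r̄) = 11 × 0.2853 / (1 + 10 × 0.2853)
  = 3.1383 / 3.8530 = 0.81

α = 0.81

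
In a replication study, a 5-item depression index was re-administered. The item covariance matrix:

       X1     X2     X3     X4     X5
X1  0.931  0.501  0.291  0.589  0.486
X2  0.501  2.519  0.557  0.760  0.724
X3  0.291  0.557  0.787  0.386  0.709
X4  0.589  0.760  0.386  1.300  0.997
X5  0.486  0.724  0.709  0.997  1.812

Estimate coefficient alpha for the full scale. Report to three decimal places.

Σσ²ᵢ = 0.931 + 2.519 + 0.787 + 1.300 + 1.812 = 7.349
Σ_{i<j} σ_ij = 6.000
σ²_total = 7.349 + 2 × 6.000 = 19.349
α = (k/(k−1))·(1 − Σσ²ᵢ/σ²_total) = (5/4)·(1 − 7.349/19.349) = 0.775

α = 0.775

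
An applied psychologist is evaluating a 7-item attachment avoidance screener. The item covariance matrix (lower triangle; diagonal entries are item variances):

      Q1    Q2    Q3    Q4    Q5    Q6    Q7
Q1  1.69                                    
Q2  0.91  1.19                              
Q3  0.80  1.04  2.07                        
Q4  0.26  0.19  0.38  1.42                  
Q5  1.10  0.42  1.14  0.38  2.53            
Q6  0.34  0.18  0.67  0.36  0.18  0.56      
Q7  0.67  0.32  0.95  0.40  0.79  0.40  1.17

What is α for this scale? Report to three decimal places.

sum of item variances = 1.69 + 1.19 + 2.07 + 1.42 + 2.53 + 0.56 + 1.17 = 10.63
Sum of off-diagonal covariances = 11.88
σ²_total = 10.63 + 2 × 11.88 = 34.39
α = (k/(k−1))·(1 − sum of item variances/σ²_total) = (7/6)·(1 − 10.63/34.39) = 0.806

α = 0.806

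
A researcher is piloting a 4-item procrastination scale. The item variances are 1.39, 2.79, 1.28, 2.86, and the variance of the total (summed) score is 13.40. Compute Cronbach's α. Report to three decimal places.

Σσ²ᵢ = 1.39 + 2.79 + 1.28 + 2.86 = 8.32
α = (k/(k−1))·(1 − Σσ²ᵢ/σ²_total) = (4/3)·(1 − 8.32/13.40) = 0.505

α = 0.505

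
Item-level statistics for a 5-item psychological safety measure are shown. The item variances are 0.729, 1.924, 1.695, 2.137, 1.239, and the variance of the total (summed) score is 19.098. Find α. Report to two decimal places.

α = 0.74

Σσᵢ² = 0.729 + 1.924 + 1.695 + 2.137 + 1.239 = 7.724
α = (k/(k−1))·(1 − Σσᵢ²/Var(T)) = (5/4)·(1 − 7.724/19.098) = 0.74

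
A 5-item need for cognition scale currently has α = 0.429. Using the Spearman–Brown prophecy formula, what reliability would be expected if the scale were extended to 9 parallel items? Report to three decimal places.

predicted reliability = 0.575

Length factor m = 9/5 = 1.8000
α' = m·α / (1 + (m−1)·α)
   = 9/5 × 0.429 / (1 + (9/5 − 1) × 0.429)
   = 0.7722 / 1.3432 = 0.575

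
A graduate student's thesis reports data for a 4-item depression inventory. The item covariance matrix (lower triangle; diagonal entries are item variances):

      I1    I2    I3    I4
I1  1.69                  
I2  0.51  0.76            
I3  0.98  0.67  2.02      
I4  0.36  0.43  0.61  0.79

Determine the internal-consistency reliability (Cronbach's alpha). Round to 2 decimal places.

Σσ²ᵢ = 1.69 + 0.76 + 2.02 + 0.79 = 5.26
Sum of off-diagonal covariances = 3.56
Var(T) = 5.26 + 2 × 3.56 = 12.38
α = (k/(k−1))·(1 − Σσ²ᵢ/Var(T)) = (4/3)·(1 − 5.26/12.38) = 0.77

α = 0.77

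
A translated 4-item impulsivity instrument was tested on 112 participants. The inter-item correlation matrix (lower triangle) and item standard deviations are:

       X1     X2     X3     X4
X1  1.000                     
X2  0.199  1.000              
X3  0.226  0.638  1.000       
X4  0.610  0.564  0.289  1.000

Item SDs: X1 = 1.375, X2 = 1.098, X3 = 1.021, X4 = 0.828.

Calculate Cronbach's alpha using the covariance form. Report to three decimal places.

α = 0.714

Σσ²ᵢ = 1.375² + 1.098² + 1.021² + 0.828² = 4.8243
Covariances σ_ij = r_ij · s_i · s_j:
  σ(X1,X2) = 0.199 × 1.375 × 1.098 = 0.3004
  σ(X1,X3) = 0.226 × 1.375 × 1.021 = 0.3173
  σ(X1,X4) = 0.610 × 1.375 × 0.828 = 0.6945
  σ(X2,X3) = 0.638 × 1.098 × 1.021 = 0.7152
  σ(X2,X4) = 0.564 × 1.098 × 0.828 = 0.5128
  σ(X3,X4) = 0.289 × 1.021 × 0.828 = 0.2443
σ²_T = Σσ²ᵢ + 2·Σσ_ij = 4.8243 + 2 × 2.7845 = 10.3933
α = (4/3)·(1 − 4.8243/10.3933) = 0.714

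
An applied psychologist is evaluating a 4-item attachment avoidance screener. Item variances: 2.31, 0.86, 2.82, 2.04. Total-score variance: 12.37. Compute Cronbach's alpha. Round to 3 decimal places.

Σσᵢ² = 2.31 + 0.86 + 2.82 + 2.04 = 8.03
α = (k/(k−1))·(1 − Σσᵢ²/σ²_total) = (4/3)·(1 − 8.03/12.37) = 0.468

α = 0.468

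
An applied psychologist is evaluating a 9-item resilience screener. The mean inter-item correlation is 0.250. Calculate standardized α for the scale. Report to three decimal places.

α = 0.750

Standardized α = k·r̄ / (1 + (k−1)·r̄) = 9 × 0.250 / (1 + 8 × 0.250)
  = 2.2500 / 3.0000 = 0.750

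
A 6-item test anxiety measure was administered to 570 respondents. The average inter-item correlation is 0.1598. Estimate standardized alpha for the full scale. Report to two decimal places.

Standardized α = k·r̄ / (1 + (k−1)·r̄) = 6 × 0.1598 / (1 + 5 × 0.1598)
  = 0.9588 / 1.7990 = 0.53

α = 0.53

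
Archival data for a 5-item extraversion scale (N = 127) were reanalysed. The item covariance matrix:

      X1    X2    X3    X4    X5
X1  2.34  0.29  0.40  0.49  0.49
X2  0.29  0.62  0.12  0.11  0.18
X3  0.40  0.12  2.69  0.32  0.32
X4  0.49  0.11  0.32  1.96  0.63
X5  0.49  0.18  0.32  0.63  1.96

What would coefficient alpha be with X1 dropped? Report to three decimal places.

Remaining items: X2, X3, X4, X5 (k = 4).
ΣVar(i) = 0.62 + 2.69 + 1.96 + 1.96 = 7.23
Var(T) = 7.23 + 2 × 1.68 = 10.59
α (item deleted) = (4/3)·(1 − 7.23/10.59) = 0.423

α = 0.423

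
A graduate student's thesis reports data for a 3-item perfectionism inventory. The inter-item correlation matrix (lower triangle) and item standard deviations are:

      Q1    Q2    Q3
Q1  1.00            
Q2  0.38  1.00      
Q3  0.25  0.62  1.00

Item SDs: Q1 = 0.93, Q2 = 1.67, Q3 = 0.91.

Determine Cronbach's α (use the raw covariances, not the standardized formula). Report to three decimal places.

α = 0.656

Σσ²ᵢ = 0.93² + 1.67² + 0.91² = 4.4819
Covariances σ_ij = r_ij · s_i · s_j:
  σ(Q1,Q2) = 0.38 × 0.93 × 1.67 = 0.5902
  σ(Q1,Q3) = 0.25 × 0.93 × 0.91 = 0.2116
  σ(Q2,Q3) = 0.62 × 1.67 × 0.91 = 0.9422
σ²_T = Σσ²ᵢ + 2·Σσ_ij = 4.4819 + 2 × 1.7440 = 7.9699
α = (3/2)·(1 − 4.4819/7.9699) = 0.656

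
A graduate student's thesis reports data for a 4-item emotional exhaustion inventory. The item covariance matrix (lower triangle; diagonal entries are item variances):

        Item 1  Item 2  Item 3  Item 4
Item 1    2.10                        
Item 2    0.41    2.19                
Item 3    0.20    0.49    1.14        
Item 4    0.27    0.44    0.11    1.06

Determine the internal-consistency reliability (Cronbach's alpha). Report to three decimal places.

Σσᵢ² = 2.10 + 2.19 + 1.14 + 1.06 = 6.49
Sum of the distinct covariances = 1.92
total variance = 6.49 + 2 × 1.92 = 10.33
α = (k/(k−1))·(1 − Σσᵢ²/total variance) = (4/3)·(1 − 6.49/10.33) = 0.496

Cronbach's alpha = 0.496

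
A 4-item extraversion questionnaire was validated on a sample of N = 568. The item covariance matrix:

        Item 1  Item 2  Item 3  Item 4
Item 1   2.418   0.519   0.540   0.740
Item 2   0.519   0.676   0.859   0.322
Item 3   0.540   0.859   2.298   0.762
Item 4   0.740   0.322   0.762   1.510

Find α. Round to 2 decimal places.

Σσᵢ² = 2.418 + 0.676 + 2.298 + 1.510 = 6.902
Sum of the distinct covariances = 3.742
total variance = 6.902 + 2 × 3.742 = 14.386
α = (k/(k−1))·(1 − Σσᵢ²/total variance) = (4/3)·(1 − 6.902/14.386) = 0.69

α = 0.69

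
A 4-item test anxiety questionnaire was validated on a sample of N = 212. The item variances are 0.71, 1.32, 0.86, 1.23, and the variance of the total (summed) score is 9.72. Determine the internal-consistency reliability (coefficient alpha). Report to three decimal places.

α = 0.768

Σσ²ᵢ = 0.71 + 1.32 + 0.86 + 1.23 = 4.12
α = (k/(k−1))·(1 − Σσ²ᵢ/total variance) = (4/3)·(1 − 4.12/9.72) = 0.768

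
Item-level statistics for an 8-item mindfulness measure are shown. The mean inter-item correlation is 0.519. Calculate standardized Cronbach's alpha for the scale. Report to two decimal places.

Standardized α = k·r̄ / (1 + (k−1)·r̄) = 8 × 0.519 / (1 + 7 × 0.519)
  = 4.1520 / 4.6330 = 0.90

α = 0.90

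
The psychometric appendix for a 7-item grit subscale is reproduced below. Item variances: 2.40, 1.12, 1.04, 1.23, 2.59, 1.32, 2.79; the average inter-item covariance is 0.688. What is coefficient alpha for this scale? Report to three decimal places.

Σσ²ᵢ = 2.40 + 1.12 + 1.04 + 1.23 + 2.59 + 1.32 + 2.79 = 12.49
Sum of the 21 distinct covariances = 21 × 0.688 = 14.448
σ²_T = Σσ²ᵢ + 2·Σcov = 12.49 + 2 × 14.448 = 41.386
α = (7/6)·(1 − 12.49/41.386) = 0.815

α = 0.815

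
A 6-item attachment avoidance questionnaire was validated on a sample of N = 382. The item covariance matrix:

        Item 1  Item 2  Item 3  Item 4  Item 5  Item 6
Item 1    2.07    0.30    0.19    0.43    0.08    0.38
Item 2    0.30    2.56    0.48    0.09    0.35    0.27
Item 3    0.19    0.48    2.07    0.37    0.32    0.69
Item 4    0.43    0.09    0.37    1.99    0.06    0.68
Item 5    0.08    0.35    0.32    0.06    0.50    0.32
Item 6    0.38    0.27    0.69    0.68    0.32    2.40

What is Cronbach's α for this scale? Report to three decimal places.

ΣVar(i) = 2.07 + 2.56 + 2.07 + 1.99 + 0.50 + 2.40 = 11.59
Sum of the distinct covariances = 5.01
σ²_total = 11.59 + 2 × 5.01 = 21.61
α = (k/(k−1))·(1 − ΣVar(i)/σ²_total) = (6/5)·(1 − 11.59/21.61) = 0.556

α = 0.556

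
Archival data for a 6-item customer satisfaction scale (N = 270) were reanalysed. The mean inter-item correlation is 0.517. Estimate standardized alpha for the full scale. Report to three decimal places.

standardized alpha = 0.865

Standardized α = k·r̄ / (1 + (k−1)·r̄) = 6 × 0.517 / (1 + 5 × 0.517)
  = 3.1020 / 3.5850 = 0.865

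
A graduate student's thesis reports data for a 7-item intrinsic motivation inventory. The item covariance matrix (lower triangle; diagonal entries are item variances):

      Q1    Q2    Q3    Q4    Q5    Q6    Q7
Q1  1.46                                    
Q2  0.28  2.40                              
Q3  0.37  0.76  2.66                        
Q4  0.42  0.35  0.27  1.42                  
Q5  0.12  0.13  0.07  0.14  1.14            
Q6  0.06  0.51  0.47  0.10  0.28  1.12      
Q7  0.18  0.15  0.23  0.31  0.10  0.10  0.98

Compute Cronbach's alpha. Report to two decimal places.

ΣVar(i) = 1.46 + 2.40 + 2.66 + 1.42 + 1.14 + 1.12 + 0.98 = 11.18
Sum of off-diagonal covariances = 5.40
Var(T) = 11.18 + 2 × 5.40 = 21.98
α = (k/(k−1))·(1 − ΣVar(i)/Var(T)) = (7/6)·(1 − 11.18/21.98) = 0.57

Cronbach's alpha = 0.57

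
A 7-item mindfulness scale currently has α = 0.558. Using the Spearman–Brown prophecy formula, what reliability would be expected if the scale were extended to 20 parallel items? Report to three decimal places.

predicted reliability = 0.783

Length factor m = 20/7 = 2.8571
α' = m·α / (1 + (m−1)·α)
   = 20/7 × 0.558 / (1 + (20/7 − 1) × 0.558)
   = 1.5943 / 2.0363 = 0.783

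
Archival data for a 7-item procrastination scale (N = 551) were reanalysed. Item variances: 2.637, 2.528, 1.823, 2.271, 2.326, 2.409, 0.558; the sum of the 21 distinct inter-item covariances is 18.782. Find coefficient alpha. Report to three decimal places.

α = 0.841

Σσ²ᵢ = 2.637 + 2.528 + 1.823 + 2.271 + 2.326 + 2.409 + 0.558 = 14.552
Sum of distinct covariances = 18.782
Var(T) = Σσ²ᵢ + 2·Σcov = 14.552 + 2 × 18.782 = 52.116
α = (7/6)·(1 − 14.552/52.116) = 0.841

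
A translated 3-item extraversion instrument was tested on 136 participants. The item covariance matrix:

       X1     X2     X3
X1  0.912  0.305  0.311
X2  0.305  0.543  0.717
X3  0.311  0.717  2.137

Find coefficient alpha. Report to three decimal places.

Σσᵢ² = 0.912 + 0.543 + 2.137 = 3.592
Σ_{i<j} σ_ij = 1.333
total variance = 3.592 + 2 × 1.333 = 6.258
α = (k/(k−1))·(1 − Σσᵢ²/total variance) = (3/2)·(1 − 3.592/6.258) = 0.639

coefficient alpha = 0.639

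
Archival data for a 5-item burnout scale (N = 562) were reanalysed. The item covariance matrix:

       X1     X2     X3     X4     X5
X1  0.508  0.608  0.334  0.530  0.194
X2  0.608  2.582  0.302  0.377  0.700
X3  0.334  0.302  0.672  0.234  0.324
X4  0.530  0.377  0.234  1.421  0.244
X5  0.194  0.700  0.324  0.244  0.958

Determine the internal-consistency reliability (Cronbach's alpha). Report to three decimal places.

α = 0.695

Σσᵢ² = 0.508 + 2.582 + 0.672 + 1.421 + 0.958 = 6.141
Σ_{i<j} σ_ij = 3.847
σ²_T = 6.141 + 2 × 3.847 = 13.835
α = (k/(k−1))·(1 − Σσᵢ²/σ²_T) = (5/4)·(1 − 6.141/13.835) = 0.695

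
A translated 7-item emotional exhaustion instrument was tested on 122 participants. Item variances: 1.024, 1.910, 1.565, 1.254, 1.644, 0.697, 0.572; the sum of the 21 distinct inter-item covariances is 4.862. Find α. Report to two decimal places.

α = 0.62

ΣVar(i) = 1.024 + 1.910 + 1.565 + 1.254 + 1.644 + 0.697 + 0.572 = 8.666
Sum of distinct covariances = 4.862
Var(T) = ΣVar(i) + 2·Σcov = 8.666 + 2 × 4.862 = 18.390
α = (7/6)·(1 − 8.666/18.390) = 0.62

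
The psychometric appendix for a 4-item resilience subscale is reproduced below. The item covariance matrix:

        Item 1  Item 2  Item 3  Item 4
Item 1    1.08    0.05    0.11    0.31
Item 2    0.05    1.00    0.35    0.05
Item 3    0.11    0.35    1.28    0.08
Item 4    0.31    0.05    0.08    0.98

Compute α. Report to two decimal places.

α = 0.41

sum of item variances = 1.08 + 1.00 + 1.28 + 0.98 = 4.34
Sum of the distinct covariances = 0.95
total variance = 4.34 + 2 × 0.95 = 6.24
α = (k/(k−1))·(1 − sum of item variances/total variance) = (4/3)·(1 − 4.34/6.24) = 0.41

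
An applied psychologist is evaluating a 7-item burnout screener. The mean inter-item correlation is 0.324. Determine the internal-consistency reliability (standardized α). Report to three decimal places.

Standardized α = k·r̄ / (1 + (k−1)·r̄) = 7 × 0.324 / (1 + 6 × 0.324)
  = 2.2680 / 2.9440 = 0.770

standardized α = 0.770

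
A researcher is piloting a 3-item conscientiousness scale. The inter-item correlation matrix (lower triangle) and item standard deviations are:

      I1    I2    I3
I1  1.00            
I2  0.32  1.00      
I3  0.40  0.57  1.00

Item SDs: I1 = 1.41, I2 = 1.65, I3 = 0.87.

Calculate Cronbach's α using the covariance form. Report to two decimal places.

Cronbach's α = 0.64

Σσ²ᵢ = 1.41² + 1.65² + 0.87² = 5.4675
Covariances σ_ij = r_ij · s_i · s_j:
  σ(I1,I2) = 0.32 × 1.41 × 1.65 = 0.7445
  σ(I1,I3) = 0.40 × 1.41 × 0.87 = 0.4907
  σ(I2,I3) = 0.57 × 1.65 × 0.87 = 0.8182
σ²_T = Σσ²ᵢ + 2·Σσ_ij = 5.4675 + 2 × 2.0534 = 9.5743
α = (3/2)·(1 − 5.4675/9.5743) = 0.64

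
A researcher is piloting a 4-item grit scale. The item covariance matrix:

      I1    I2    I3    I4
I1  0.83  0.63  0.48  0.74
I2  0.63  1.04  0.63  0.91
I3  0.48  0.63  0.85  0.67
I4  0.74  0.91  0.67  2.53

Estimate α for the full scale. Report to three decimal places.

α = 0.810

Σσᵢ² = 0.83 + 1.04 + 0.85 + 2.53 = 5.25
Σ_{i<j} σ_ij = 4.06
σ²_total = 5.25 + 2 × 4.06 = 13.37
α = (k/(k−1))·(1 − Σσᵢ²/σ²_total) = (4/3)·(1 − 5.25/13.37) = 0.810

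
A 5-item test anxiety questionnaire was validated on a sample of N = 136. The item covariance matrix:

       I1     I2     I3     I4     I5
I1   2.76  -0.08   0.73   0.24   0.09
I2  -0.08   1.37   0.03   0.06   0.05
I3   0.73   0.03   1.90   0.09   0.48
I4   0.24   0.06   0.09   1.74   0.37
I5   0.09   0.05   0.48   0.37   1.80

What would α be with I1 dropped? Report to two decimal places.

α = 0.32

Remaining items: I2, I3, I4, I5 (k = 4).
sum of item variances = 1.37 + 1.90 + 1.74 + 1.80 = 6.81
σ²_T = 6.81 + 2 × 1.08 = 8.97
α (item deleted) = (4/3)·(1 − 6.81/8.97) = 0.32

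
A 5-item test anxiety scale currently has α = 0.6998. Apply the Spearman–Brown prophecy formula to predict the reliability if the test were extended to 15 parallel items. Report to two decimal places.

Length factor m = 15/5 = 3.0000
α' = m·α / (1 + (m−1)·α)
   = 15/5 × 0.6998 / (1 + (15/5 − 1) × 0.6998)
   = 2.0994 / 2.3996 = 0.87

predicted reliability = 0.87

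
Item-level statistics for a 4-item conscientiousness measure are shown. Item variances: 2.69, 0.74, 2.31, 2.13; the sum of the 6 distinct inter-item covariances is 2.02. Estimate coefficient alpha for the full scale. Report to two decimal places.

α = 0.45

Σσᵢ² = 2.69 + 0.74 + 2.31 + 2.13 = 7.87
Sum of distinct covariances = 2.02
Var(T) = Σσᵢ² + 2·Σcov = 7.87 + 2 × 2.02 = 11.91
α = (4/3)·(1 − 7.87/11.91) = 0.45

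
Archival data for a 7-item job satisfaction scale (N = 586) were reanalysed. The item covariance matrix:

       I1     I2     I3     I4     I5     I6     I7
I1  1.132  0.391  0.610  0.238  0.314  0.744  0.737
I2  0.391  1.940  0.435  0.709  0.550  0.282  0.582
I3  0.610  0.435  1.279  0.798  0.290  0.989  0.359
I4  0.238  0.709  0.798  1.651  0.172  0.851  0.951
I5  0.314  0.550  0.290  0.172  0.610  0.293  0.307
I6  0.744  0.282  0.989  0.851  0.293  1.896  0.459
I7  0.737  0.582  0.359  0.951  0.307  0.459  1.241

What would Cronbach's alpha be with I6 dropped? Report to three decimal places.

α = 0.786

Remaining items: I1, I2, I3, I4, I5, I7 (k = 6).
sum of item variances = 1.132 + 1.940 + 1.279 + 1.651 + 0.610 + 1.241 = 7.853
σ²_total = 7.853 + 2 × 7.443 = 22.739
α (item deleted) = (6/5)·(1 − 7.853/22.739) = 0.786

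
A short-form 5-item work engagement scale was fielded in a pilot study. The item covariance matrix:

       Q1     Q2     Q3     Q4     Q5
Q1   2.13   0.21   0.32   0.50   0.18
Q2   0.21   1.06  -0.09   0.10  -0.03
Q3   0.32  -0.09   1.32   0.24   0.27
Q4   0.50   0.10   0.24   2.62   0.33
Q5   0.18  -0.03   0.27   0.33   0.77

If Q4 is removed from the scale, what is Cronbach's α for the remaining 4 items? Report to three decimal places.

Cronbach's α = 0.328

Remaining items: Q1, Q2, Q3, Q5 (k = 4).
ΣVar(i) = 2.13 + 1.06 + 1.32 + 0.77 = 5.28
σ²_total = 5.28 + 2 × 0.86 = 7.00
α (item deleted) = (4/3)·(1 − 5.28/7.00) = 0.328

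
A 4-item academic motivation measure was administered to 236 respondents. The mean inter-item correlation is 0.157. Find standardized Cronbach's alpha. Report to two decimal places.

Standardized α = k·r̄ / (1 + (k−1)·r̄) = 4 × 0.157 / (1 + 3 × 0.157)
  = 0.6280 / 1.4710 = 0.43

α = 0.43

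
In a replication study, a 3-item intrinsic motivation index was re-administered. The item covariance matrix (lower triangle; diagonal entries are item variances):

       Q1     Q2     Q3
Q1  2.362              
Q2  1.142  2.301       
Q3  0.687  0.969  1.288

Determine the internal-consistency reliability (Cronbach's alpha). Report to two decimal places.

Σσ²ᵢ = 2.362 + 2.301 + 1.288 = 5.951
Σ_{i<j} σ_ij = 2.798
σ²_T = 5.951 + 2 × 2.798 = 11.547
α = (k/(k−1))·(1 − Σσ²ᵢ/σ²_T) = (3/2)·(1 − 5.951/11.547) = 0.73

α = 0.73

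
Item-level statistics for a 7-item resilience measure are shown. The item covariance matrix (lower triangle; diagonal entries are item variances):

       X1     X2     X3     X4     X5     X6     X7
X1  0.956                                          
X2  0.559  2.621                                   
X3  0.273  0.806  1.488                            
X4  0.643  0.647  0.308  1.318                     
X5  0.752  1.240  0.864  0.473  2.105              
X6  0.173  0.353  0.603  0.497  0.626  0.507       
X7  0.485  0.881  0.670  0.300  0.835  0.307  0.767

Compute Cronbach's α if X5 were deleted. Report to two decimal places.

Remaining items: X1, X2, X3, X4, X6, X7 (k = 6).
Σσ²ᵢ = 0.956 + 2.621 + 1.488 + 1.318 + 0.507 + 0.767 = 7.657
σ²_T = 7.657 + 2 × 7.505 = 22.667
α (item deleted) = (6/5)·(1 − 7.657/22.667) = 0.79

α = 0.79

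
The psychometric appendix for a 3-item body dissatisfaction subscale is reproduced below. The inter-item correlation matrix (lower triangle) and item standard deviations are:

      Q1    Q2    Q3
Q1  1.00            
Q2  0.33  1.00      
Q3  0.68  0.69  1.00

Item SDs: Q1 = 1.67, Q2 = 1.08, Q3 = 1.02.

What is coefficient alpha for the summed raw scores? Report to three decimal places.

Σσ²ᵢ = 1.67² + 1.08² + 1.02² = 4.9957
Covariances σ_ij = r_ij · s_i · s_j:
  σ(Q1,Q2) = 0.33 × 1.67 × 1.08 = 0.5952
  σ(Q1,Q3) = 0.68 × 1.67 × 1.02 = 1.1583
  σ(Q2,Q3) = 0.69 × 1.08 × 1.02 = 0.7601
σ²_T = Σσ²ᵢ + 2·Σσ_ij = 4.9957 + 2 × 2.5136 = 10.0229
α = (3/2)·(1 − 4.9957/10.0229) = 0.752

coefficient alpha = 0.752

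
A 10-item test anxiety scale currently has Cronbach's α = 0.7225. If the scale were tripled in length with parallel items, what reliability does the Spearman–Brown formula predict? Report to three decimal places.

Length factor m = 3
α' = m·α / (1 + (m−1)·α)
   = 3 × 0.7225 / (1 + (3 − 1) × 0.7225)
   = 2.1675 / 2.4450 = 0.887

predicted reliability = 0.887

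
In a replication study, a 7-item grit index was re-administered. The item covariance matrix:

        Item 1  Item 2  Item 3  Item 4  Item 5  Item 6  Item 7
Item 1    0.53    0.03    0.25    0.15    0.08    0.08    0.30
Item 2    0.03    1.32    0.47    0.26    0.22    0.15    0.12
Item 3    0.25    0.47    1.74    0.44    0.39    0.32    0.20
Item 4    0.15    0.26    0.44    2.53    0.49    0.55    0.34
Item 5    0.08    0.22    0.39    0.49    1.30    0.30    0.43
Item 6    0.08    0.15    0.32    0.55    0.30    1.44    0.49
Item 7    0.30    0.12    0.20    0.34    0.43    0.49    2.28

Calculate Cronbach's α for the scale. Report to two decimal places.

Σσ²ᵢ = 0.53 + 1.32 + 1.74 + 2.53 + 1.30 + 1.44 + 2.28 = 11.14
Σ_{i<j} σ_ij = 6.06
Var(T) = 11.14 + 2 × 6.06 = 23.26
α = (k/(k−1))·(1 − Σσ²ᵢ/Var(T)) = (7/6)·(1 − 11.14/23.26) = 0.61

Cronbach's α = 0.61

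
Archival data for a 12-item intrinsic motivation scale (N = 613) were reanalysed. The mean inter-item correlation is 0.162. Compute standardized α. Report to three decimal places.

standardized α = 0.699

Standardized α = k·r̄ / (1 + (k−1)·r̄) = 12 × 0.162 / (1 + 11 × 0.162)
  = 1.9440 / 2.7820 = 0.699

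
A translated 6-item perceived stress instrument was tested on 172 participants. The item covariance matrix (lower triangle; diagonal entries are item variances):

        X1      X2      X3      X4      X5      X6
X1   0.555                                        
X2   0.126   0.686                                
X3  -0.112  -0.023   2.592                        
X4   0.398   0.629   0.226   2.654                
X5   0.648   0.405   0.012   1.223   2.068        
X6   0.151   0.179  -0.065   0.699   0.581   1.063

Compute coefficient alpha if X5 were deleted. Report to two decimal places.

Remaining items: X1, X2, X3, X4, X6 (k = 5).
ΣVar(i) = 0.555 + 0.686 + 2.592 + 2.654 + 1.063 = 7.550
total variance = 7.550 + 2 × 2.208 = 11.966
α (item deleted) = (5/4)·(1 − 7.550/11.966) = 0.46

α = 0.46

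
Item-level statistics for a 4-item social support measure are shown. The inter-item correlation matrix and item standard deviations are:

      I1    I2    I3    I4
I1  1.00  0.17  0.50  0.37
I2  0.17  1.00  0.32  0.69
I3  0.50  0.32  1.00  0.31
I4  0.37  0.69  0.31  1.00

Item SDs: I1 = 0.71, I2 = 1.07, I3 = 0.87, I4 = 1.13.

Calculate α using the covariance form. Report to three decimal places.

α = 0.722

Σσ²ᵢ = 0.71² + 1.07² + 0.87² + 1.13² = 3.6828
Covariances σ_ij = r_ij · s_i · s_j:
  σ(I1,I2) = 0.17 × 0.71 × 1.07 = 0.1291
  σ(I1,I3) = 0.50 × 0.71 × 0.87 = 0.3088
  σ(I1,I4) = 0.37 × 0.71 × 1.13 = 0.2969
  σ(I2,I3) = 0.32 × 1.07 × 0.87 = 0.2979
  σ(I2,I4) = 0.69 × 1.07 × 1.13 = 0.8343
  σ(I3,I4) = 0.31 × 0.87 × 1.13 = 0.3048
σ²_T = Σσ²ᵢ + 2·Σσ_ij = 3.6828 + 2 × 2.1718 = 8.0264
α = (4/3)·(1 − 3.6828/8.0264) = 0.722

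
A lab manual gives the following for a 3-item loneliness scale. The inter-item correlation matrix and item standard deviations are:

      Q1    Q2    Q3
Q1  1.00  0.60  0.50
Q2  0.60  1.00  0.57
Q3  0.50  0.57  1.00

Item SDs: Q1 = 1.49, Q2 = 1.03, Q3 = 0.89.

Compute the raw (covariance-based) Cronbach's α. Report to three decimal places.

Cronbach's α = 0.763

Σσ²ᵢ = 1.49² + 1.03² + 0.89² = 4.0731
Covariances σ_ij = r_ij · s_i · s_j:
  σ(Q1,Q2) = 0.60 × 1.49 × 1.03 = 0.9208
  σ(Q1,Q3) = 0.50 × 1.49 × 0.89 = 0.6631
  σ(Q2,Q3) = 0.57 × 1.03 × 0.89 = 0.5225
σ²_T = Σσ²ᵢ + 2·Σσ_ij = 4.0731 + 2 × 2.1064 = 8.2859
α = (3/2)·(1 − 4.0731/8.2859) = 0.763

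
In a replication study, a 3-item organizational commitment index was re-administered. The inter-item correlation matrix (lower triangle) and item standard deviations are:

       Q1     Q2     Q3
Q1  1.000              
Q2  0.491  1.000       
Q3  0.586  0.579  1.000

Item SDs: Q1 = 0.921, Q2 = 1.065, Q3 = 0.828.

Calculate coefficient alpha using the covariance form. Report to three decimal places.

α = 0.778

Σσ²ᵢ = 0.921² + 1.065² + 0.828² = 2.6681
Covariances σ_ij = r_ij · s_i · s_j:
  σ(Q1,Q2) = 0.491 × 0.921 × 1.065 = 0.4816
  σ(Q1,Q3) = 0.586 × 0.921 × 0.828 = 0.4469
  σ(Q2,Q3) = 0.579 × 1.065 × 0.828 = 0.5106
σ²_T = Σσ²ᵢ + 2·Σσ_ij = 2.6681 + 2 × 1.4391 = 5.5463
α = (3/2)·(1 − 2.6681/5.5463) = 0.778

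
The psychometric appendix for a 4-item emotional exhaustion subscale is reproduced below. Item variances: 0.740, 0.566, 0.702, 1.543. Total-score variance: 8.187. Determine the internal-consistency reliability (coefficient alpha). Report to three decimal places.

coefficient alpha = 0.755

sum of item variances = 0.740 + 0.566 + 0.702 + 1.543 = 3.551
α = (k/(k−1))·(1 − sum of item variances/total variance) = (4/3)·(1 − 3.551/8.187) = 0.755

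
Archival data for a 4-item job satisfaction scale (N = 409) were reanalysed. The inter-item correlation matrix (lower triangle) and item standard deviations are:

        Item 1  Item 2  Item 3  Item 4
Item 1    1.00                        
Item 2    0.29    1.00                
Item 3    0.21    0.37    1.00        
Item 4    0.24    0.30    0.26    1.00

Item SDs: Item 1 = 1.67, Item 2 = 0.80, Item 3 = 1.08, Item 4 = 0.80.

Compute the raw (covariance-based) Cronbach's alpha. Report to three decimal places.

α = 0.547

Σσ²ᵢ = 1.67² + 0.80² + 1.08² + 0.80² = 5.2353
Covariances σ_ij = r_ij · s_i · s_j:
  σ(Item 1,Item 2) = 0.29 × 1.67 × 0.80 = 0.3874
  σ(Item 1,Item 3) = 0.21 × 1.67 × 1.08 = 0.3788
  σ(Item 1,Item 4) = 0.24 × 1.67 × 0.80 = 0.3206
  σ(Item 2,Item 3) = 0.37 × 0.80 × 1.08 = 0.3197
  σ(Item 2,Item 4) = 0.30 × 0.80 × 0.80 = 0.1920
  σ(Item 3,Item 4) = 0.26 × 1.08 × 0.80 = 0.2246
σ²_T = Σσ²ᵢ + 2·Σσ_ij = 5.2353 + 2 × 1.8231 = 8.8815
α = (4/3)·(1 − 5.2353/8.8815) = 0.547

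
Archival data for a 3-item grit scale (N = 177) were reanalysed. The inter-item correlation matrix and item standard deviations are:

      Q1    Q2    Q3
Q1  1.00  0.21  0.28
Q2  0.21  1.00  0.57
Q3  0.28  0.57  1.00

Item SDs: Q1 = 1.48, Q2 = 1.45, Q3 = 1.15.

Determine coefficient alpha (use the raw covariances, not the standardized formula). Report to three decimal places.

Σσ²ᵢ = 1.48² + 1.45² + 1.15² = 5.6154
Covariances σ_ij = r_ij · s_i · s_j:
  σ(Q1,Q2) = 0.21 × 1.48 × 1.45 = 0.4507
  σ(Q1,Q3) = 0.28 × 1.48 × 1.15 = 0.4766
  σ(Q2,Q3) = 0.57 × 1.45 × 1.15 = 0.9505
σ²_T = Σσ²ᵢ + 2·Σσ_ij = 5.6154 + 2 × 1.8778 = 9.3710
α = (3/2)·(1 − 5.6154/9.3710) = 0.601

coefficient alpha = 0.601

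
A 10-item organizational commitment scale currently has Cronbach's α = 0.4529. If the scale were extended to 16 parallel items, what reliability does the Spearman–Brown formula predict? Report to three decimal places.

predicted reliability = 0.570

Length factor m = 16/10 = 1.6000
α' = m·α / (1 + (m−1)·α)
   = 16/10 × 0.4529 / (1 + (16/10 − 1) × 0.4529)
   = 0.7246 / 1.2717 = 0.570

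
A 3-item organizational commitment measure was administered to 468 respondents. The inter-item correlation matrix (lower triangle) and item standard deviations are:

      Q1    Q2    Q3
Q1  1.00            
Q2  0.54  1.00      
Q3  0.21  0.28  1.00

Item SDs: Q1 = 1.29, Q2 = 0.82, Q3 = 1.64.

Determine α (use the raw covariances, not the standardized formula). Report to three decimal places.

α = 0.535

Σσ²ᵢ = 1.29² + 0.82² + 1.64² = 5.0261
Covariances σ_ij = r_ij · s_i · s_j:
  σ(Q1,Q2) = 0.54 × 1.29 × 0.82 = 0.5712
  σ(Q1,Q3) = 0.21 × 1.29 × 1.64 = 0.4443
  σ(Q2,Q3) = 0.28 × 0.82 × 1.64 = 0.3765
σ²_T = Σσ²ᵢ + 2·Σσ_ij = 5.0261 + 2 × 1.3920 = 7.8101
α = (3/2)·(1 − 5.0261/7.8101) = 0.535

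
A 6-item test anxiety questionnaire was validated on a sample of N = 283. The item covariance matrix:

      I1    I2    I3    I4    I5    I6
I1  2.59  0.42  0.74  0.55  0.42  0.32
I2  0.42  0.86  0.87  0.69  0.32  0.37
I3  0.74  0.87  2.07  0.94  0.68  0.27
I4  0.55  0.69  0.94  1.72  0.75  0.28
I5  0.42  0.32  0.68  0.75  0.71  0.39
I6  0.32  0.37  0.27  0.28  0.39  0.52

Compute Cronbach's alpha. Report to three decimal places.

Σσ²ᵢ = 2.59 + 0.86 + 2.07 + 1.72 + 0.71 + 0.52 = 8.47
Σ_{i<j} σ_ij = 8.01
Var(T) = 8.47 + 2 × 8.01 = 24.49
α = (k/(k−1))·(1 − Σσ²ᵢ/Var(T)) = (6/5)·(1 − 8.47/24.49) = 0.785

Cronbach's alpha = 0.785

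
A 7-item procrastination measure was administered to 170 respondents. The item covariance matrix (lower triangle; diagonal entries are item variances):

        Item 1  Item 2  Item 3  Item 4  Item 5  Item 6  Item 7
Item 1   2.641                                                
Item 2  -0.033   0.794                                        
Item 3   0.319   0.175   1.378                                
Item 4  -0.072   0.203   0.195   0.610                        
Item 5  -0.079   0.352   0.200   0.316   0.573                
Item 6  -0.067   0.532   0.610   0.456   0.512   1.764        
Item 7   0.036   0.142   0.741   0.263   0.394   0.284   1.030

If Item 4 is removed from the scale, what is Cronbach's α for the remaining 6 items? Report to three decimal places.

α = 0.602

Remaining items: Item 1, Item 2, Item 3, Item 5, Item 6, Item 7 (k = 6).
Σσᵢ² = 2.641 + 0.794 + 1.378 + 0.573 + 1.764 + 1.030 = 8.180
total variance = 8.180 + 2 × 4.118 = 16.416
α (item deleted) = (6/5)·(1 − 8.180/16.416) = 0.602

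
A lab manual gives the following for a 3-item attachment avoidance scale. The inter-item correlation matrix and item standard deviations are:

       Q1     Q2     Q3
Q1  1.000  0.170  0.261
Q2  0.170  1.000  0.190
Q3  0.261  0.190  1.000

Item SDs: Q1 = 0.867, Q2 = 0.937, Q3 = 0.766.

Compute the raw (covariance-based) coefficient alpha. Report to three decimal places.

Σσ²ᵢ = 0.867² + 0.937² + 0.766² = 2.2164
Covariances σ_ij = r_ij · s_i · s_j:
  σ(Q1,Q2) = 0.170 × 0.867 × 0.937 = 0.1381
  σ(Q1,Q3) = 0.261 × 0.867 × 0.766 = 0.1733
  σ(Q2,Q3) = 0.190 × 0.937 × 0.766 = 0.1364
σ²_T = Σσ²ᵢ + 2·Σσ_ij = 2.2164 + 2 × 0.4478 = 3.1120
α = (3/2)·(1 − 2.2164/3.1120) = 0.432

α = 0.432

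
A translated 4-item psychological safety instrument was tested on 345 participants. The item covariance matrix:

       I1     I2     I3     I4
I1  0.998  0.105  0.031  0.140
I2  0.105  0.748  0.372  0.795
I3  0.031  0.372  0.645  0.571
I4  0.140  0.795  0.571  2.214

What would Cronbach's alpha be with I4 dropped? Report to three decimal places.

Remaining items: I1, I2, I3 (k = 3).
ΣVar(i) = 0.998 + 0.748 + 0.645 = 2.391
σ²_T = 2.391 + 2 × 0.508 = 3.407
α (item deleted) = (3/2)·(1 − 2.391/3.407) = 0.447

α = 0.447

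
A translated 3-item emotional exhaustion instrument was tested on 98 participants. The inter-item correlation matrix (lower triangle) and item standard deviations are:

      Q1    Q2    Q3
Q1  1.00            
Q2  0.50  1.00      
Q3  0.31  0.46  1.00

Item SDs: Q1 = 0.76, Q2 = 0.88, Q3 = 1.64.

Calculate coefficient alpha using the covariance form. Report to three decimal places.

coefficient alpha = 0.610

Σσ²ᵢ = 0.76² + 0.88² + 1.64² = 4.0416
Covariances σ_ij = r_ij · s_i · s_j:
  σ(Q1,Q2) = 0.50 × 0.76 × 0.88 = 0.3344
  σ(Q1,Q3) = 0.31 × 0.76 × 1.64 = 0.3864
  σ(Q2,Q3) = 0.46 × 0.88 × 1.64 = 0.6639
σ²_T = Σσ²ᵢ + 2·Σσ_ij = 4.0416 + 2 × 1.3847 = 6.8110
α = (3/2)·(1 − 4.0416/6.8110) = 0.610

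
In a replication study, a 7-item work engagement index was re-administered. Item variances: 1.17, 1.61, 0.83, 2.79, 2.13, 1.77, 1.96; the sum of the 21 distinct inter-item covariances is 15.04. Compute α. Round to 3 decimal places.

sum of item variances = 1.17 + 1.61 + 0.83 + 2.79 + 2.13 + 1.77 + 1.96 = 12.26
Sum of distinct covariances = 15.04
σ²_total = sum of item variances + 2·Σcov = 12.26 + 2 × 15.04 = 42.34
α = (7/6)·(1 − 12.26/42.34) = 0.829

α = 0.829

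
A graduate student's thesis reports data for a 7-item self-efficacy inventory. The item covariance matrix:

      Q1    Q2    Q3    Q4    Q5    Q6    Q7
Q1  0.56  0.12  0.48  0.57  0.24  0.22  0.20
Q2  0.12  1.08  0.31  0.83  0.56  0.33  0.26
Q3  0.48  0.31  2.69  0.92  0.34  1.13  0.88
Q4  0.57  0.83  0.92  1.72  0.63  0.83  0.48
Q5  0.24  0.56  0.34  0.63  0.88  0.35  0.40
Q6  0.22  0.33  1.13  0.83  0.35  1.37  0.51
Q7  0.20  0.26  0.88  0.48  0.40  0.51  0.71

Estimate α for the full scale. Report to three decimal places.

Σσ²ᵢ = 0.56 + 1.08 + 2.69 + 1.72 + 0.88 + 1.37 + 0.71 = 9.01
Sum of the distinct covariances = 10.59
Var(T) = 9.01 + 2 × 10.59 = 30.19
α = (k/(k−1))·(1 − Σσ²ᵢ/Var(T)) = (7/6)·(1 − 9.01/30.19) = 0.818

α = 0.818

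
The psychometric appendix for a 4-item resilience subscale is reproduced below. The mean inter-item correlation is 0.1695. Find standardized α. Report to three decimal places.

Standardized α = k·r̄ / (1 + (k−1)·r̄) = 4 × 0.1695 / (1 + 3 × 0.1695)
  = 0.6780 / 1.5085 = 0.449

standardized α = 0.449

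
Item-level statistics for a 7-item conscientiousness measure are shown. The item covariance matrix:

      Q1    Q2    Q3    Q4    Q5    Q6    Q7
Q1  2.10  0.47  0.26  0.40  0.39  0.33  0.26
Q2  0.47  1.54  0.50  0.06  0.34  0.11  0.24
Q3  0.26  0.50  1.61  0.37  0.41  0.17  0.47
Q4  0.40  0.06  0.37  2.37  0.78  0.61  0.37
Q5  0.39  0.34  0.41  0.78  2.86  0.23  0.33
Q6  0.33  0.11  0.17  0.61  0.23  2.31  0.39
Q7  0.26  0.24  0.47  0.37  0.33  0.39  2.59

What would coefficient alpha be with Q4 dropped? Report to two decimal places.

Remaining items: Q1, Q2, Q3, Q5, Q6, Q7 (k = 6).
Σσᵢ² = 2.10 + 1.54 + 1.61 + 2.86 + 2.31 + 2.59 = 13.01
σ²_T = 13.01 + 2 × 4.90 = 22.81
α (item deleted) = (6/5)·(1 − 13.01/22.81) = 0.52

coefficient alpha = 0.52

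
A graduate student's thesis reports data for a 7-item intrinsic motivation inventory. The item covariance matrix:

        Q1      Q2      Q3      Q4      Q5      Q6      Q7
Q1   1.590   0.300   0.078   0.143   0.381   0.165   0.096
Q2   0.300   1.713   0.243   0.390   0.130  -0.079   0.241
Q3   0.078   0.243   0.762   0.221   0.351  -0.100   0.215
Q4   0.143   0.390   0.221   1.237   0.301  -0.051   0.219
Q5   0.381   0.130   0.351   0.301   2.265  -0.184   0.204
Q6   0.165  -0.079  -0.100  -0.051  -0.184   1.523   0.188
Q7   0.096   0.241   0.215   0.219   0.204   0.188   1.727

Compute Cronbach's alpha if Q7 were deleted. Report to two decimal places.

α = 0.40

Remaining items: Q1, Q2, Q3, Q4, Q5, Q6 (k = 6).
Σσᵢ² = 1.590 + 1.713 + 0.762 + 1.237 + 2.265 + 1.523 = 9.090
σ²_total = 9.090 + 2 × 2.289 = 13.668
α (item deleted) = (6/5)·(1 − 9.090/13.668) = 0.40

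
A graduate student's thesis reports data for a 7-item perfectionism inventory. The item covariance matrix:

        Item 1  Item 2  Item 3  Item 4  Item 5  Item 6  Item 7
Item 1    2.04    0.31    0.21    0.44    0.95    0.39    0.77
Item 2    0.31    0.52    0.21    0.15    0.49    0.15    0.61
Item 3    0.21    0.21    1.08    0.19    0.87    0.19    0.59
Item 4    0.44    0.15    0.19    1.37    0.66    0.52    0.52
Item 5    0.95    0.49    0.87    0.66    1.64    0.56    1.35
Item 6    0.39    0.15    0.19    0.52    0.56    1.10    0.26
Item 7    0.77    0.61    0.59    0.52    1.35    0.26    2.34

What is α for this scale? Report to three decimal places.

α = 0.785

sum of item variances = 2.04 + 0.52 + 1.08 + 1.37 + 1.64 + 1.10 + 2.34 = 10.09
Sum of the distinct covariances = 10.39
Var(T) = 10.09 + 2 × 10.39 = 30.87
α = (k/(k−1))·(1 − sum of item variances/Var(T)) = (7/6)·(1 − 10.09/30.87) = 0.785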